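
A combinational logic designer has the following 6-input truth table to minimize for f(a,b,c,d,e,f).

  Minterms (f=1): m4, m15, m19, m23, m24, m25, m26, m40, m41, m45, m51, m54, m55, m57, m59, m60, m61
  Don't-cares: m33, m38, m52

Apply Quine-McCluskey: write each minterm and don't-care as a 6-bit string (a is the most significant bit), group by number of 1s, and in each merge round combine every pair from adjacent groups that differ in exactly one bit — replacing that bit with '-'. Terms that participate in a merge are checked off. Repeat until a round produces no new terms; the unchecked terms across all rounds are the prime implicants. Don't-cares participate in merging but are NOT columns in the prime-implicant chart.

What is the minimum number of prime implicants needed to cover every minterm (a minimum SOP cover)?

10

Round 0: 000100 001111 010011✓ 010111✓ 011000✓ 011001✓ 011010✓ 100001✓ 100110✓ 101000✓ 101001✓ 101101✓ 110011✓ 110100✓ 110110✓ 110111✓ 111001✓ 111011✓ 111100✓ 111101✓
Round 1: -10011✓ -10111✓ -11001 010-11✓ 0110-0 01100- 1-0110 1-1001✓ 1-1101✓ 10-001 101-01✓ 10100- 11-011 11-100 110-11✓ 1101-0 11011- 111-01✓ 1110-1 11110-
Round 2: -10-11 1-1-01
PIs = {-10-11, -11001, 000100, 001111, 0110-0, 01100-, 1-0110, 1-1-01, 10-001, 10100-, 11-011, 11-100, 1101-0, 11011-, 1110-1, 11110-}
Coverage chart:
  m4: 000100 ←essential
  m15: 001111 ←essential
  m19: -10-11 ←essential
  m23: -10-11 ←essential
  m24: 0110-0,01100-
  m25: -11001,01100-
  m26: 0110-0 ←essential
  m40: 10100- ←essential
  m41: 1-1-01,10-001,10100-
  m45: 1-1-01 ←essential
  m51: -10-11,11-011
  m54: 1-0110,1101-0,11011-
  m55: -10-11,11011-
  m57: -11001,1-1-01,1110-1
  m59: 11-011,1110-1
  m60: 11-100,11110-
  m61: 1-1-01,11110-
Essential: -10-11, 000100, 001111, 0110-0, 1-1-01, 10100-
Petrick residual → -11001, 1-0110, 11-011, 11-100
Min cover (10 terms): bc'ef + bcd'e'f + a'b'c'de'f' + a'b'cdef + a'bcd'f' + ac'def' + ace'f + ab'cd'e' + abd'ef + abde'f'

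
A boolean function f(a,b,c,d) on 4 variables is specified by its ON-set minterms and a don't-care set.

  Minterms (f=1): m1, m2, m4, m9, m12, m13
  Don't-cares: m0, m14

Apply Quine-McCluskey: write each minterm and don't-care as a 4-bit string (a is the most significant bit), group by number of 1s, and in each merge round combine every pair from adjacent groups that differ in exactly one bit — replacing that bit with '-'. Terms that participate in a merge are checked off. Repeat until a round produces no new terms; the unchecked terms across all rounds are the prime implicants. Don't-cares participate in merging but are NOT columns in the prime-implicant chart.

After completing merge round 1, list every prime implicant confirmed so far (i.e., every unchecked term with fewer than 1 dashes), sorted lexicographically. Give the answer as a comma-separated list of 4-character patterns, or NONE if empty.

size-2^0 implicants → 0000(✓)  0001(✓)  0010(✓)  0100(✓)  1001(✓)  1100(✓)  1101(✓)  1110(✓)
size-2^1 implicants → -001  -100  0-00  00-0  000-  1-01  11-0  110-
Unchecked terms (primes): -001, -100, 0-00, 00-0, 000-, 1-01, 11-0, 110-

NONE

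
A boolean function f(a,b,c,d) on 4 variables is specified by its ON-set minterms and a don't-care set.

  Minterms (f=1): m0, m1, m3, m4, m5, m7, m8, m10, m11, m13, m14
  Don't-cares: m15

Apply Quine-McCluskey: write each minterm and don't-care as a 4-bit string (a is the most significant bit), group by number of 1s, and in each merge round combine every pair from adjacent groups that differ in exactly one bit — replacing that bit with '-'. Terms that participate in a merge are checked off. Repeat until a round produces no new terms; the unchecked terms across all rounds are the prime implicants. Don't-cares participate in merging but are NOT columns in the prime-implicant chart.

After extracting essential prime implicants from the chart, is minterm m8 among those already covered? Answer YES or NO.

NO

Round 0: 0000✓ 0001✓ 0011✓ 0100✓ 0101✓ 0111✓ 1000✓ 1010✓ 1011✓ 1101✓ 1110✓ 1111✓
Round 1: -000 -011✓ -101✓ -111✓ 0-00✓ 0-01✓ 0-11✓ 00-1✓ 000-✓ 01-1✓ 010-✓ 1-10✓ 1-11✓ 10-0 101-✓ 11-1✓ 111-✓
Round 2: --11 -1-1 0--1 0-0- 1-1-
PIs = {--11, -000, -1-1, 0--1, 0-0-, 1-1-, 10-0}
Coverage chart:
  m0: -000,0-0-
  m1: 0--1,0-0-
  m3: --11,0--1
  m4: 0-0- ←essential
  m5: -1-1,0--1,0-0-
  m7: --11,-1-1,0--1
  m8: -000,10-0
  m10: 1-1-,10-0
  m11: --11,1-1-
  m13: -1-1 ←essential
  m14: 1-1- ←essential
Essential: -1-1, 0-0-, 1-1-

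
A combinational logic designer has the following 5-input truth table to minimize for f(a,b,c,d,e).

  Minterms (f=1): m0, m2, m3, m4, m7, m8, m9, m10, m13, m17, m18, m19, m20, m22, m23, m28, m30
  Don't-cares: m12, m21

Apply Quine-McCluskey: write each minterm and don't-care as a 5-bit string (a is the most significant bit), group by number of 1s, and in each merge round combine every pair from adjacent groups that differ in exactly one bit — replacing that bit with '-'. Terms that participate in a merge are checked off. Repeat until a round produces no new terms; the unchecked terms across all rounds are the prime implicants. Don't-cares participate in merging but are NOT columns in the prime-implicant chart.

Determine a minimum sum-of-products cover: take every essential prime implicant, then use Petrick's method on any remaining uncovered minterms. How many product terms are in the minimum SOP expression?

7

[col 0] 00000*, 00010*, 00011*, 00100*, 00111*, 01000*, 01001*, 01010*, 01100*, 01101*, 10001*, 10010*, 10011*, 10100*, 10101*, 10110*, 10111*, 11100*, 11110*
[col 1] -0010*, -0011*, -0100*, -0111*, -1100*, 0-000*, 0-010*, 0-100*, 00-00*, 00-11*, 000-0*, 0001-*, 01-00*, 01-01*, 010-0*, 0100-*, 0110-*, 1-100*, 1-110*, 10-01*, 10-10*, 10-11*, 100-1*, 1001-*, 101-0*, 101-1*, 1010-*, 1011-*, 111-0*
[col 2] --100, -0-11, -001-, 0--00, 0-0-0, 01-0-, 1-1-0, 10--1, 10-1-, 101--
Prime implicants: --100, -0-11, -001-, 0--00, 0-0-0, 01-0-, 1-1-0, 10--1, 10-1-, 101--
PI chart (minterm → PIs covering it):
  0 | 0--00,0-0-0
  2 | -001-,0-0-0
  3 | -0-11,-001-
  4 | --100,0--00
  7 | -0-11  (sole → essential)
  8 | 0--00,0-0-0,01-0-
  9 | 01-0-  (sole → essential)
  10 | 0-0-0  (sole → essential)
  13 | 01-0-  (sole → essential)
  17 | 10--1  (sole → essential)
  18 | -001-,10-1-
  19 | -0-11,-001-,10--1,10-1-
  20 | --100,1-1-0,101--
  22 | 1-1-0,10-1-,101--
  23 | -0-11,10--1,10-1-,101--
  28 | --100,1-1-0
  30 | 1-1-0  (sole → essential)
Essential prime implicants: -0-11, 0-0-0, 01-0-, 1-1-0, 10--1
Petrick residual → --100, -001-
Minimum SOP uses 7 PIs: cd'e' + b'de + b'c'd + a'c'e' + a'bd' + ace' + ab'e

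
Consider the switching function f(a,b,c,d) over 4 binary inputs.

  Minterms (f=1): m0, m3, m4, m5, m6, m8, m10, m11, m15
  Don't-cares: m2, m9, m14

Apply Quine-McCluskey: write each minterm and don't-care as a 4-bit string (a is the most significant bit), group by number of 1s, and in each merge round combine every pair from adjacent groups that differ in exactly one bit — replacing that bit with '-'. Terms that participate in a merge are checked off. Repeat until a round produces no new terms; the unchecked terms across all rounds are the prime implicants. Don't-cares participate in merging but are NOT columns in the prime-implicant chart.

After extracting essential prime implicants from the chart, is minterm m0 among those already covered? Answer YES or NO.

size-2^0 implicants → 0000(✓)  0010(✓)  0011(✓)  0100(✓)  0101(✓)  0110(✓)  1000(✓)  1001(✓)  1010(✓)  1011(✓)  1110(✓)  1111(✓)
size-2^1 implicants → -000(✓)  -010(✓)  -011(✓)  -110(✓)  0-00(✓)  0-10(✓)  00-0(✓)  001-(✓)  01-0(✓)  010-  1-10(✓)  1-11(✓)  10-0(✓)  10-1(✓)  100-(✓)  101-(✓)  111-(✓)
size-2^2 implicants → --10  -0-0  -01-  0--0  1-1-  10--
Unchecked terms (primes): --10, -0-0, -01-, 0--0, 010-, 1-1-, 10--
Minterm coverage:
  m0 ⊆ -0-0,0--0
  m3 ⊆ -01- [E]
  m4 ⊆ 0--0,010-
  m5 ⊆ 010- [E]
  m6 ⊆ --10,0--0
  m8 ⊆ -0-0,10--
  m10 ⊆ --10,-0-0,-01-,1-1-,10--
  m11 ⊆ -01-,1-1-,10--
  m15 ⊆ 1-1- [E]
E = {-01-, 010-, 1-1-}

NO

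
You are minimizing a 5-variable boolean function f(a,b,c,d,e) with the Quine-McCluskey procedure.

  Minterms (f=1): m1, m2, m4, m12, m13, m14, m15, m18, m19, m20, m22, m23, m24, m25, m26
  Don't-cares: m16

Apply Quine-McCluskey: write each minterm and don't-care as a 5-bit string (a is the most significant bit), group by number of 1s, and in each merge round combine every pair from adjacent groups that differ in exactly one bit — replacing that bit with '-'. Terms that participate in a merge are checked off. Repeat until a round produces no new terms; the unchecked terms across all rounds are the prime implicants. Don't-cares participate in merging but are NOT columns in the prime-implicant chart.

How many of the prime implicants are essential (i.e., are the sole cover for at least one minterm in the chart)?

size-2^0 implicants → 00001  00010(✓)  00100(✓)  01100(✓)  01101(✓)  01110(✓)  01111(✓)  10000(✓)  10010(✓)  10011(✓)  10100(✓)  10110(✓)  10111(✓)  11000(✓)  11001(✓)  11010(✓)
size-2^1 implicants → -0010  -0100  0-100  011-0(✓)  011-1(✓)  0110-(✓)  0111-(✓)  1-000(✓)  1-010(✓)  10-00(✓)  10-10(✓)  10-11(✓)  100-0(✓)  1001-(✓)  101-0(✓)  1011-(✓)  110-0(✓)  1100-
size-2^2 implicants → 011--  1-0-0  10--0  10-1-
Unchecked terms (primes): -0010, -0100, 0-100, 00001, 011--, 1-0-0, 10--0, 10-1-, 1100-
Minterm coverage:
  m1 ⊆ 00001 [E]
  m2 ⊆ -0010 [E]
  m4 ⊆ -0100,0-100
  m12 ⊆ 0-100,011--
  m13 ⊆ 011-- [E]
  m14 ⊆ 011-- [E]
  m15 ⊆ 011-- [E]
  m18 ⊆ -0010,1-0-0,10--0,10-1-
  m19 ⊆ 10-1- [E]
  m20 ⊆ -0100,10--0
  m22 ⊆ 10--0,10-1-
  m23 ⊆ 10-1- [E]
  m24 ⊆ 1-0-0,1100-
  m25 ⊆ 1100- [E]
  m26 ⊆ 1-0-0 [E]
E = {-0010, 00001, 011--, 1-0-0, 10-1-, 1100-}

6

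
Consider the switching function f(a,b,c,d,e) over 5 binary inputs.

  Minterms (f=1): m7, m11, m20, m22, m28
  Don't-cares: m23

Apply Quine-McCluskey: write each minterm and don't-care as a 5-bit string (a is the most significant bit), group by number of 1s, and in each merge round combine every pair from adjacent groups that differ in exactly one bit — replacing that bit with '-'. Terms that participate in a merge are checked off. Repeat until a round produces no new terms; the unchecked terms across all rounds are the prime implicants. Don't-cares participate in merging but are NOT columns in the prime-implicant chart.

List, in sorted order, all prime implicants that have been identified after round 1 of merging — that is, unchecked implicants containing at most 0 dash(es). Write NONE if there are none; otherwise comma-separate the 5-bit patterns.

01011

Round 0: 00111✓ 01011 10100✓ 10110✓ 10111✓ 11100✓
Round 1: -0111 1-100 101-0 1011-
PIs = {-0111, 01011, 1-100, 101-0, 1011-}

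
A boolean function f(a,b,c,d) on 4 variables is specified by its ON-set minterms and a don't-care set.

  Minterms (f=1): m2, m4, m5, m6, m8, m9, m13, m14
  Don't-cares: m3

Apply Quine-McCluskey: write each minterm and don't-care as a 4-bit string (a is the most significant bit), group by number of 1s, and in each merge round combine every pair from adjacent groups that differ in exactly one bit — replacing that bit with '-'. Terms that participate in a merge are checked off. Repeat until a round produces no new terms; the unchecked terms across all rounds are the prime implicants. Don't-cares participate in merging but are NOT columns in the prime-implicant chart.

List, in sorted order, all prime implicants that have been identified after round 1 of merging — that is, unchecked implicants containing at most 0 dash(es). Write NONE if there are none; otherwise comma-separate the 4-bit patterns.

[col 0] 0010*, 0011*, 0100*, 0101*, 0110*, 1000*, 1001*, 1101*, 1110*
[col 1] -101, -110, 0-10, 001-, 01-0, 010-, 1-01, 100-
Prime implicants: -101, -110, 0-10, 001-, 01-0, 010-, 1-01, 100-

NONE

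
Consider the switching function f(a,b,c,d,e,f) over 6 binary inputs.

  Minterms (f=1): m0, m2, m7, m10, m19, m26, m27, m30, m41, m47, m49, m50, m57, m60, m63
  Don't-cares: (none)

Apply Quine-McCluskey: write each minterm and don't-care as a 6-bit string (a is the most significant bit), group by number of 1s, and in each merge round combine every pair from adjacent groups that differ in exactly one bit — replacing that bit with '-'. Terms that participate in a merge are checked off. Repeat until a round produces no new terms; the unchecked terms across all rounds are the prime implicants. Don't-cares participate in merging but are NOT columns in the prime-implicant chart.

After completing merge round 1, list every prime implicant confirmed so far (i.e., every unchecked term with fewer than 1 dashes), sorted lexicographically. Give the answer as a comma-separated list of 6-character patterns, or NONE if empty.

Round 0: 000000✓ 000010✓ 000111 001010✓ 010011✓ 011010✓ 011011✓ 011110✓ 101001✓ 101111✓ 110001✓ 110010 111001✓ 111100 111111✓
Round 1: 0-1010 00-010 0000-0 01-011 011-10 01101- 1-1001 1-1111 11-001
PIs = {0-1010, 00-010, 0000-0, 000111, 01-011, 011-10, 01101-, 1-1001, 1-1111, 11-001, 110010, 111100}

000111, 110010, 111100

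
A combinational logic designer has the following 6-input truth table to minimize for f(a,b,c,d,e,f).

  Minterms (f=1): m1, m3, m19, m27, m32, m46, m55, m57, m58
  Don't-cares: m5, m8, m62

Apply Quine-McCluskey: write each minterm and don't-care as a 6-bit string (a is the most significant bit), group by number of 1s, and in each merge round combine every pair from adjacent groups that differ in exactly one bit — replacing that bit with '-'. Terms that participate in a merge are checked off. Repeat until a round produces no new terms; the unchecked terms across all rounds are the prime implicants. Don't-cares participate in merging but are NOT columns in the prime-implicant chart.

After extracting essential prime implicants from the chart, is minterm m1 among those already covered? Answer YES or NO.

NO

size-2^0 implicants → 000001(✓)  000011(✓)  000101(✓)  001000  010011(✓)  011011(✓)  100000  101110(✓)  110111  111001  111010(✓)  111110(✓)
size-2^1 implicants → 0-0011  000-01  0000-1  01-011  1-1110  111-10
Unchecked terms (primes): 0-0011, 000-01, 0000-1, 001000, 01-011, 1-1110, 100000, 110111, 111-10, 111001
Minterm coverage:
  m1 ⊆ 000-01,0000-1
  m3 ⊆ 0-0011,0000-1
  m19 ⊆ 0-0011,01-011
  m27 ⊆ 01-011 [E]
  m32 ⊆ 100000 [E]
  m46 ⊆ 1-1110 [E]
  m55 ⊆ 110111 [E]
  m57 ⊆ 111001 [E]
  m58 ⊆ 111-10 [E]
E = {01-011, 1-1110, 100000, 110111, 111-10, 111001}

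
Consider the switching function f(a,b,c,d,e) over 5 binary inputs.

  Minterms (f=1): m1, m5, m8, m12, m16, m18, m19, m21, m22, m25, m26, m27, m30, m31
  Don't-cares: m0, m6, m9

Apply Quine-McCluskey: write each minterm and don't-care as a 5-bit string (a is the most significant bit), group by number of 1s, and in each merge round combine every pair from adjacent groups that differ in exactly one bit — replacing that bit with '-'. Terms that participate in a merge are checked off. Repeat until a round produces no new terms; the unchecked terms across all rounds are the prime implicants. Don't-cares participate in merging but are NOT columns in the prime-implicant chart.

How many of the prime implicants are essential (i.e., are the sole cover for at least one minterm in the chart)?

4

Round 0: 00000✓ 00001✓ 00101✓ 00110✓ 01000✓ 01001✓ 01100✓ 10000✓ 10010✓ 10011✓ 10101✓ 10110✓ 11001✓ 11010✓ 11011✓ 11110✓ 11111✓
Round 1: -0000 -0101 -0110 -1001 0-000✓ 0-001✓ 00-01 0000-✓ 01-00 0100-✓ 1-010✓ 1-011✓ 1-110✓ 10-10✓ 100-0 1001-✓ 11-10✓ 11-11✓ 110-1 1101-✓ 1111-✓
Round 2: 0-00- 1--10 1-01- 11-1-
PIs = {-0000, -0101, -0110, -1001, 0-00-, 00-01, 01-00, 1--10, 1-01-, 100-0, 11-1-, 110-1}
Coverage chart:
  m1: 0-00-,00-01
  m5: -0101,00-01
  m8: 0-00-,01-00
  m12: 01-00 ←essential
  m16: -0000,100-0
  m18: 1--10,1-01-,100-0
  m19: 1-01- ←essential
  m21: -0101 ←essential
  m22: -0110,1--10
  m25: -1001,110-1
  m26: 1--10,1-01-,11-1-
  m27: 1-01-,11-1-,110-1
  m30: 1--10,11-1-
  m31: 11-1- ←essential
Essential: -0101, 01-00, 1-01-, 11-1-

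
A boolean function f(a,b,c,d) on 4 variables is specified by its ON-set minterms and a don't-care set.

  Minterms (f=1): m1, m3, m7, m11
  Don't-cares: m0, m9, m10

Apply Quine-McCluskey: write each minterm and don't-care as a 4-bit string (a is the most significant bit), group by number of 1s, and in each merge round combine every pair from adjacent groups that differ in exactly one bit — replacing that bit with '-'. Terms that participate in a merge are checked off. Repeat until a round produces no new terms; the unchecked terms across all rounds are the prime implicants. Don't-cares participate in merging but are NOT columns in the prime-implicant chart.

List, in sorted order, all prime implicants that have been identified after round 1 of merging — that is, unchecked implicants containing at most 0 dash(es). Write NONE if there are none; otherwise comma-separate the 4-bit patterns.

Round 0: 0000✓ 0001✓ 0011✓ 0111✓ 1001✓ 1010✓ 1011✓
Round 1: -001✓ -011✓ 0-11 00-1✓ 000- 10-1✓ 101-
Round 2: -0-1
PIs = {-0-1, 0-11, 000-, 101-}

NONE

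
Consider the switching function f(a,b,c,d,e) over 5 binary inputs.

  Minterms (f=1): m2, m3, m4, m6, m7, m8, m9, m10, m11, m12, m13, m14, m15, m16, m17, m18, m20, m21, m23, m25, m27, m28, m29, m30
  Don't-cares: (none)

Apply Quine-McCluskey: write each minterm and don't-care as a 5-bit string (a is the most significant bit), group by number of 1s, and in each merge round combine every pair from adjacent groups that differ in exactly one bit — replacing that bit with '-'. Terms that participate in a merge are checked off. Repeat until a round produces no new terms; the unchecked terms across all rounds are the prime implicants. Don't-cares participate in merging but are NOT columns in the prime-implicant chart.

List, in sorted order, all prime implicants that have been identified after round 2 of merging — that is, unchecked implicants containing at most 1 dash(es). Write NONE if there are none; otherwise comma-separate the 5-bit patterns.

Round 0: 00010✓ 00011✓ 00100✓ 00110✓ 00111✓ 01000✓ 01001✓ 01010✓ 01011✓ 01100✓ 01101✓ 01110✓ 01111✓ 10000✓ 10001✓ 10010✓ 10100✓ 10101✓ 10111✓ 11001✓ 11011✓ 11100✓ 11101✓ 11110✓
Round 1: -0010 -0100✓ -0111 -1001✓ -1011✓ -1100✓ -1101✓ -1110✓ 0-010✓ 0-011✓ 0-100✓ 0-110✓ 0-111✓ 00-10✓ 00-11✓ 0001-✓ 001-0✓ 0011-✓ 01-00✓ 01-01✓ 01-10✓ 01-11✓ 010-0✓ 010-1✓ 0100-✓ 0101-✓ 011-0✓ 011-1✓ 0110-✓ 0111-✓ 1-001✓ 1-100✓ 1-101✓ 10-00✓ 10-01✓ 100-0 1000-✓ 101-1 1010-✓ 11-01✓ 110-1✓ 111-0✓ 1110-✓
Round 2: --100 -1-01 -10-1 -11-0 -110- 0--10✓ 0--11✓ 0-01-✓ 0-1-0 0-11-✓ 00-1-✓ 01--0✓ 01--1✓ 01-0-✓ 01-1-✓ 010--✓ 011--✓ 1--01 1-10- 10-0-
Round 3: 0--1- 01---
PIs = {--100, -0010, -0111, -1-01, -10-1, -11-0, -110-, 0--1-, 0-1-0, 01---, 1--01, 1-10-, 10-0-, 100-0, 101-1}

-0010, -0111, 100-0, 101-1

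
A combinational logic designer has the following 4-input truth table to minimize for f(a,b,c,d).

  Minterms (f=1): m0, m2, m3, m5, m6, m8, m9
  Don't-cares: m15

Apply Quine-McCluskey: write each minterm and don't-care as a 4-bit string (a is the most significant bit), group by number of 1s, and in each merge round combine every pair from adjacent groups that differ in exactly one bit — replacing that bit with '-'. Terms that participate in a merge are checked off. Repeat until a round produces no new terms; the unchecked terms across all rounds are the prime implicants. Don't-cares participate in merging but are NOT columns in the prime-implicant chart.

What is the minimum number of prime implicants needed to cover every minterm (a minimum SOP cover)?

5

[col 0] 0000*, 0010*, 0011*, 0101, 0110*, 1000*, 1001*, 1111
[col 1] -000, 0-10, 00-0, 001-, 100-
Prime implicants: -000, 0-10, 00-0, 001-, 0101, 100-, 1111
PI chart (minterm → PIs covering it):
  0 | -000,00-0
  2 | 0-10,00-0,001-
  3 | 001-  (sole → essential)
  5 | 0101  (sole → essential)
  6 | 0-10  (sole → essential)
  8 | -000,100-
  9 | 100-  (sole → essential)
Essential prime implicants: 0-10, 001-, 0101, 100-
Petrick residual → -000
Minimum SOP uses 5 PIs: b'c'd' + a'cd' + a'b'c + a'bc'd + ab'c'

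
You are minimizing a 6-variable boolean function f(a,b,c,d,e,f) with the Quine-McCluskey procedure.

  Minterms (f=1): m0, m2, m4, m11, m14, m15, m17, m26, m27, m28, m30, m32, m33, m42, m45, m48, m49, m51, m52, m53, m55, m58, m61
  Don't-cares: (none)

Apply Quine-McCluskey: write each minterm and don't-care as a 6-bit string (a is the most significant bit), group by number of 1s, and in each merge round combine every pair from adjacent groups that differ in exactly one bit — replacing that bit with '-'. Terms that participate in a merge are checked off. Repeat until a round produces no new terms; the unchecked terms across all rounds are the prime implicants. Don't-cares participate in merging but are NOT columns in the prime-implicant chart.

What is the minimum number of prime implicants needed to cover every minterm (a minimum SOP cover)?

12

size-2^0 implicants → 000000(✓)  000010(✓)  000100(✓)  001011(✓)  001110(✓)  001111(✓)  010001(✓)  011010(✓)  011011(✓)  011100(✓)  011110(✓)  100000(✓)  100001(✓)  101010(✓)  101101(✓)  110000(✓)  110001(✓)  110011(✓)  110100(✓)  110101(✓)  110111(✓)  111010(✓)  111101(✓)
size-2^1 implicants → -00000  -10001  -11010  0-1011  0-1110  000-00  0000-0  001-11  00111-  011-10  01101-  0111-0  1-0000(✓)  1-0001(✓)  1-1010  1-1101  10000-(✓)  11-101  110-00(✓)  110-01(✓)  110-11(✓)  1100-1(✓)  11000-(✓)  1101-1(✓)  11010-(✓)
size-2^2 implicants → 1-000-  110--1  110-0-
Unchecked terms (primes): -00000, -10001, -11010, 0-1011, 0-1110, 000-00, 0000-0, 001-11, 00111-, 011-10, 01101-, 0111-0, 1-000-, 1-1010, 1-1101, 11-101, 110--1, 110-0-
Minterm coverage:
  m0 ⊆ -00000,000-00,0000-0
  m2 ⊆ 0000-0 [E]
  m4 ⊆ 000-00 [E]
  m11 ⊆ 0-1011,001-11
  m14 ⊆ 0-1110,00111-
  m15 ⊆ 001-11,00111-
  m17 ⊆ -10001 [E]
  m26 ⊆ -11010,011-10,01101-
  m27 ⊆ 0-1011,01101-
  m28 ⊆ 0111-0 [E]
  m30 ⊆ 0-1110,011-10,0111-0
  m32 ⊆ -00000,1-000-
  m33 ⊆ 1-000- [E]
  m42 ⊆ 1-1010 [E]
  m45 ⊆ 1-1101 [E]
  m48 ⊆ 1-000-,110-0-
  m49 ⊆ -10001,1-000-,110--1,110-0-
  m51 ⊆ 110--1 [E]
  m52 ⊆ 110-0- [E]
  m53 ⊆ 11-101,110--1,110-0-
  m55 ⊆ 110--1 [E]
  m58 ⊆ -11010,1-1010
  m61 ⊆ 1-1101,11-101
E = {-10001, 000-00, 0000-0, 0111-0, 1-000-, 1-1010, 1-1101, 110--1, 110-0-}
Petrick residual → -11010, 0-1011, 00111-
Cover = bc'd'e'f + bcd'ef' + a'cd'ef + a'b'c'e'f' + a'b'c'd'f' + a'b'cde + a'bcdf' + ac'd'e' + acd'ef' + acde'f + abc'f + abc'e'  |cover|=12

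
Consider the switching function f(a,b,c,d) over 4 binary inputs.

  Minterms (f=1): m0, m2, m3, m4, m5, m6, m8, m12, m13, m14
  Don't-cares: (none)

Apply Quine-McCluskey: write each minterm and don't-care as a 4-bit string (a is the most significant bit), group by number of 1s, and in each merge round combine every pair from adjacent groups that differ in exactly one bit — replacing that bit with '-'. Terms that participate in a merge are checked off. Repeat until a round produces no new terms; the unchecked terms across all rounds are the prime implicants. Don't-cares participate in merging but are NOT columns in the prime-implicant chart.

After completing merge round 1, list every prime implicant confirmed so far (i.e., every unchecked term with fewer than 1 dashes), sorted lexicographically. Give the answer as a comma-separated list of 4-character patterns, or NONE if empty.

NONE

size-2^0 implicants → 0000(✓)  0010(✓)  0011(✓)  0100(✓)  0101(✓)  0110(✓)  1000(✓)  1100(✓)  1101(✓)  1110(✓)
size-2^1 implicants → -000(✓)  -100(✓)  -101(✓)  -110(✓)  0-00(✓)  0-10(✓)  00-0(✓)  001-  01-0(✓)  010-(✓)  1-00(✓)  11-0(✓)  110-(✓)
size-2^2 implicants → --00  -1-0  -10-  0--0
Unchecked terms (primes): --00, -1-0, -10-, 0--0, 001-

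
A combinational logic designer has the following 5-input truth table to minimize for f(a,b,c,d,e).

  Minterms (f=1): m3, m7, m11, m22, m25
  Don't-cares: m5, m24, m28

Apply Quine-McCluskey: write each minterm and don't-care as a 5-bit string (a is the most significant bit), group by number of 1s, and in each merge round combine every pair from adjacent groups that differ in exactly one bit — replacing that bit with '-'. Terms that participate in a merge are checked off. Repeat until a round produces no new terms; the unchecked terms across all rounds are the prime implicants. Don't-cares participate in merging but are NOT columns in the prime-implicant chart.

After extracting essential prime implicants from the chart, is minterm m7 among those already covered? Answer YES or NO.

[col 0] 00011*, 00101*, 00111*, 01011*, 10110, 11000*, 11001*, 11100*
[col 1] 0-011, 00-11, 001-1, 11-00, 1100-
Prime implicants: 0-011, 00-11, 001-1, 10110, 11-00, 1100-
PI chart (minterm → PIs covering it):
  3 | 0-011,00-11
  7 | 00-11,001-1
  11 | 0-011  (sole → essential)
  22 | 10110  (sole → essential)
  25 | 1100-  (sole → essential)
Essential prime implicants: 0-011, 10110, 1100-

NO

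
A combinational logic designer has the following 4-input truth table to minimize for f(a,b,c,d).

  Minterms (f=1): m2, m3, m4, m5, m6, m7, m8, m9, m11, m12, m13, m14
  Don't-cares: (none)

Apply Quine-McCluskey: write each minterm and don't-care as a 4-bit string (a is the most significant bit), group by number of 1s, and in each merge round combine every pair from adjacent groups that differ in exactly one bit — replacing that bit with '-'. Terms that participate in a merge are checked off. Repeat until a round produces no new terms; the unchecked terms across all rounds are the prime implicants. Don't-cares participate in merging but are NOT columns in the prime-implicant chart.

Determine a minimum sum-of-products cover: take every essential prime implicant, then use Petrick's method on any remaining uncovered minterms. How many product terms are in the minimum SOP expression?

size-2^0 implicants → 0010(✓)  0011(✓)  0100(✓)  0101(✓)  0110(✓)  0111(✓)  1000(✓)  1001(✓)  1011(✓)  1100(✓)  1101(✓)  1110(✓)
size-2^1 implicants → -011  -100(✓)  -101(✓)  -110(✓)  0-10(✓)  0-11(✓)  001-(✓)  01-0(✓)  01-1(✓)  010-(✓)  011-(✓)  1-00(✓)  1-01(✓)  10-1  100-(✓)  11-0(✓)  110-(✓)
size-2^2 implicants → -1-0  -10-  0-1-  01--  1-0-
Unchecked terms (primes): -011, -1-0, -10-, 0-1-, 01--, 1-0-, 10-1
Minterm coverage:
  m2 ⊆ 0-1- [E]
  m3 ⊆ -011,0-1-
  m4 ⊆ -1-0,-10-,01--
  m5 ⊆ -10-,01--
  m6 ⊆ -1-0,0-1-,01--
  m7 ⊆ 0-1-,01--
  m8 ⊆ 1-0- [E]
  m9 ⊆ 1-0-,10-1
  m11 ⊆ -011,10-1
  m12 ⊆ -1-0,-10-,1-0-
  m13 ⊆ -10-,1-0-
  m14 ⊆ -1-0 [E]
E = {-1-0, 0-1-, 1-0-}
Petrick residual → -011, -10-
Cover = b'cd + bd' + bc' + a'c + ac'  |cover|=5

5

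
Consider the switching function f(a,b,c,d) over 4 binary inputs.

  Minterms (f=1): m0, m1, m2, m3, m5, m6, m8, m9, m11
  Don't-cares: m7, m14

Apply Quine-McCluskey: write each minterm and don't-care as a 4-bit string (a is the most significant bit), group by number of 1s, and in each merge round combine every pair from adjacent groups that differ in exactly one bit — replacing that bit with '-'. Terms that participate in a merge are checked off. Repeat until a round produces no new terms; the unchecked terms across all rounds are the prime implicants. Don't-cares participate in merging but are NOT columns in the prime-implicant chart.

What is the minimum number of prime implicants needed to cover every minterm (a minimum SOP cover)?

4

Round 0: 0000✓ 0001✓ 0010✓ 0011✓ 0101✓ 0110✓ 0111✓ 1000✓ 1001✓ 1011✓ 1110✓
Round 1: -000✓ -001✓ -011✓ -110 0-01✓ 0-10✓ 0-11✓ 00-0✓ 00-1✓ 000-✓ 001-✓ 01-1✓ 011-✓ 10-1✓ 100-✓
Round 2: -0-1 -00- 0--1 0-1- 00--
PIs = {-0-1, -00-, -110, 0--1, 0-1-, 00--}
Coverage chart:
  m0: -00-,00--
  m1: -0-1,-00-,0--1,00--
  m2: 0-1-,00--
  m3: -0-1,0--1,0-1-,00--
  m5: 0--1 ←essential
  m6: -110,0-1-
  m8: -00- ←essential
  m9: -0-1,-00-
  m11: -0-1 ←essential
Essential: -0-1, -00-, 0--1
Petrick residual → 0-1-
Min cover (4 terms): b'd + b'c' + a'd + a'c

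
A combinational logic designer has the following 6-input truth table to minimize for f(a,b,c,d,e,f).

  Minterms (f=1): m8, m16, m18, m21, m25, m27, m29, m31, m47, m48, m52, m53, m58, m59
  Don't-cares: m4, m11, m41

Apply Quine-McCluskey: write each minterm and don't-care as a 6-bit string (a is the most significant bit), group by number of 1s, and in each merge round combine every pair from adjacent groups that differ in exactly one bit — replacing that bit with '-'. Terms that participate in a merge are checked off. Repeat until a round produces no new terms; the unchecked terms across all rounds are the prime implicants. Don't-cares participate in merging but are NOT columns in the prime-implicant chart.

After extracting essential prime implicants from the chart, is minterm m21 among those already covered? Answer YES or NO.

NO

size-2^0 implicants → 000100  001000  001011(✓)  010000(✓)  010010(✓)  010101(✓)  011001(✓)  011011(✓)  011101(✓)  011111(✓)  101001  101111  110000(✓)  110100(✓)  110101(✓)  111010(✓)  111011(✓)
size-2^1 implicants → -10000  -10101  -11011  0-1011  01-101  0100-0  011-01(✓)  011-11(✓)  0110-1(✓)  0111-1(✓)  110-00  11010-  11101-
size-2^2 implicants → 011--1
Unchecked terms (primes): -10000, -10101, -11011, 0-1011, 000100, 001000, 01-101, 0100-0, 011--1, 101001, 101111, 110-00, 11010-, 11101-
Minterm coverage:
  m8 ⊆ 001000 [E]
  m16 ⊆ -10000,0100-0
  m18 ⊆ 0100-0 [E]
  m21 ⊆ -10101,01-101
  m25 ⊆ 011--1 [E]
  m27 ⊆ -11011,0-1011,011--1
  m29 ⊆ 01-101,011--1
  m31 ⊆ 011--1 [E]
  m47 ⊆ 101111 [E]
  m48 ⊆ -10000,110-00
  m52 ⊆ 110-00,11010-
  m53 ⊆ -10101,11010-
  m58 ⊆ 11101- [E]
  m59 ⊆ -11011,11101-
E = {001000, 0100-0, 011--1, 101111, 11101-}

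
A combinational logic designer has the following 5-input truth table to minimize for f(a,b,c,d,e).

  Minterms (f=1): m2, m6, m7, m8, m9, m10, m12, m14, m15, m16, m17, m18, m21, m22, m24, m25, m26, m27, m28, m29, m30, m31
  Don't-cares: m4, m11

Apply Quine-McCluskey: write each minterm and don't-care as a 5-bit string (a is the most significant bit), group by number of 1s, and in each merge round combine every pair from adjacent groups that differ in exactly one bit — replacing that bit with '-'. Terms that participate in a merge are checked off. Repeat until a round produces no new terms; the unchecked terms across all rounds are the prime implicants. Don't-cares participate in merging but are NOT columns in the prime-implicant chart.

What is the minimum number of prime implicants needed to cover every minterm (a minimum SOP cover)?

[col 0] 00010*, 00100*, 00110*, 00111*, 01000*, 01001*, 01010*, 01011*, 01100*, 01110*, 01111*, 10000*, 10001*, 10010*, 10101*, 10110*, 11000*, 11001*, 11010*, 11011*, 11100*, 11101*, 11110*, 11111*
[col 1] -0010*, -0110*, -1000*, -1001*, -1010*, -1011*, -1100*, -1110*, -1111*, 0-010*, 0-100*, 0-110*, 0-111*, 00-10*, 001-0*, 0011-*, 01-00*, 01-10*, 01-11*, 010-0*, 010-1*, 0100-*, 0101-*, 011-0*, 0111-*, 1-000*, 1-001*, 1-010*, 1-101*, 1-110*, 10-01*, 10-10*, 100-0*, 1000-*, 11-00*, 11-01*, 11-10*, 11-11*, 110-0*, 110-1*, 1100-*, 1101-*, 111-0*, 111-1*, 1110-*, 1111-*
[col 2] --010*, --110*, -0-10*, -1-00*, -1-10*, -1-11*, -10-0*, -10-1*, -100-*, -101-*, -11-0*, -111-*, 0--10*, 0-1-0, 0-11-, 01--0*, 01-1-*, 010--*, 1--01, 1--10*, 1-0-0, 1-00-, 11--0*, 11--1*, 11-0-*, 11-1-*, 110--*, 111--*
[col 3] ---10, -1--0, -1-1-, -10--, 11---
Prime implicants: ---10, -1--0, -1-1-, -10--, 0-1-0, 0-11-, 1--01, 1-0-0, 1-00-, 11---
PI chart (minterm → PIs covering it):
  2 | ---10  (sole → essential)
  6 | ---10,0-1-0,0-11-
  7 | 0-11-  (sole → essential)
  8 | -1--0,-10--
  9 | -10--  (sole → essential)
  10 | ---10,-1--0,-1-1-,-10--
  12 | -1--0,0-1-0
  14 | ---10,-1--0,-1-1-,0-1-0,0-11-
  15 | -1-1-,0-11-
  16 | 1-0-0,1-00-
  17 | 1--01,1-00-
  18 | ---10,1-0-0
  21 | 1--01  (sole → essential)
  22 | ---10  (sole → essential)
  24 | -1--0,-10--,1-0-0,1-00-,11---
  25 | -10--,1--01,1-00-,11---
  26 | ---10,-1--0,-1-1-,-10--,1-0-0,11---
  27 | -1-1-,-10--,11---
  28 | -1--0,11---
  29 | 1--01,11---
  30 | ---10,-1--0,-1-1-,11---
  31 | -1-1-,11---
Essential prime implicants: ---10, -10--, 0-11-, 1--01
Petrick residual → -1--0, -1-1-, 1-0-0
Minimum SOP uses 7 PIs: de' + be' + bd + bc' + a'cd + ad'e + ac'e'

7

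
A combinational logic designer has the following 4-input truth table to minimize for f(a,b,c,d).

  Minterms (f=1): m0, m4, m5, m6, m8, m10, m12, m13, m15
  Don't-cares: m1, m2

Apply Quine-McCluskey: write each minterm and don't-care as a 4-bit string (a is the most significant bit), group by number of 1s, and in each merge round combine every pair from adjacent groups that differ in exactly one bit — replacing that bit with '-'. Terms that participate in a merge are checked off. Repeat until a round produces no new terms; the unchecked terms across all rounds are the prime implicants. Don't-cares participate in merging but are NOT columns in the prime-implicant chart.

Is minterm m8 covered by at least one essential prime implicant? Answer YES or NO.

Round 0: 0000✓ 0001✓ 0010✓ 0100✓ 0101✓ 0110✓ 1000✓ 1010✓ 1100✓ 1101✓ 1111✓
Round 1: -000✓ -010✓ -100✓ -101✓ 0-00✓ 0-01✓ 0-10✓ 00-0✓ 000-✓ 01-0✓ 010-✓ 1-00✓ 10-0✓ 11-1 110-✓
Round 2: --00 -0-0 -10- 0--0 0-0-
PIs = {--00, -0-0, -10-, 0--0, 0-0-, 11-1}
Coverage chart:
  m0: --00,-0-0,0--0,0-0-
  m4: --00,-10-,0--0,0-0-
  m5: -10-,0-0-
  m6: 0--0 ←essential
  m8: --00,-0-0
  m10: -0-0 ←essential
  m12: --00,-10-
  m13: -10-,11-1
  m15: 11-1 ←essential
Essential: -0-0, 0--0, 11-1

YES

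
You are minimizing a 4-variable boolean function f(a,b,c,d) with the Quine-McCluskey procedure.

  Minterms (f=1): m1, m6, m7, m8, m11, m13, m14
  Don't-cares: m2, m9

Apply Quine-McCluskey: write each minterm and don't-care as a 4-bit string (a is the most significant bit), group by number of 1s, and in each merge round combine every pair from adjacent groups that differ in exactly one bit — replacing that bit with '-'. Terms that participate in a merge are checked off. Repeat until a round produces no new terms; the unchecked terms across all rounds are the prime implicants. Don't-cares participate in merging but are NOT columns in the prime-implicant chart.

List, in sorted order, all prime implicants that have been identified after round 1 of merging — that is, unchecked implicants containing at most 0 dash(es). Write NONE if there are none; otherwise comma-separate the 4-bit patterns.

[col 0] 0001*, 0010*, 0110*, 0111*, 1000*, 1001*, 1011*, 1101*, 1110*
[col 1] -001, -110, 0-10, 011-, 1-01, 10-1, 100-
Prime implicants: -001, -110, 0-10, 011-, 1-01, 10-1, 100-

NONE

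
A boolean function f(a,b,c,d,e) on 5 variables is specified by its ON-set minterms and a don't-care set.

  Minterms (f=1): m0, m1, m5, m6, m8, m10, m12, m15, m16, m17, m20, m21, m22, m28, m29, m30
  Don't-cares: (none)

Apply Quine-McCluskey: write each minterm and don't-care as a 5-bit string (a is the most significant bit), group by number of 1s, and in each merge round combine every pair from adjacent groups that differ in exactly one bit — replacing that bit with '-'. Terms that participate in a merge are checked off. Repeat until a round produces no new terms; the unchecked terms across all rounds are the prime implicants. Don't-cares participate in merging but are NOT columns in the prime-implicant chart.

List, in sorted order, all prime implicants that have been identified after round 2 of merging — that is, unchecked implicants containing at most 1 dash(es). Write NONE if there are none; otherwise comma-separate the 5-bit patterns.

-0110, -1100, 0-000, 01-00, 010-0, 01111

[col 0] 00000*, 00001*, 00101*, 00110*, 01000*, 01010*, 01100*, 01111, 10000*, 10001*, 10100*, 10101*, 10110*, 11100*, 11101*, 11110*
[col 1] -0000*, -0001*, -0101*, -0110, -1100, 0-000, 00-01*, 0000-*, 01-00, 010-0, 1-100*, 1-101*, 1-110*, 10-00*, 10-01*, 1000-*, 101-0*, 1010-*, 111-0*, 1110-*
[col 2] -0-01, -000-, 1-1-0, 1-10-, 10-0-
Prime implicants: -0-01, -000-, -0110, -1100, 0-000, 01-00, 010-0, 01111, 1-1-0, 1-10-, 10-0-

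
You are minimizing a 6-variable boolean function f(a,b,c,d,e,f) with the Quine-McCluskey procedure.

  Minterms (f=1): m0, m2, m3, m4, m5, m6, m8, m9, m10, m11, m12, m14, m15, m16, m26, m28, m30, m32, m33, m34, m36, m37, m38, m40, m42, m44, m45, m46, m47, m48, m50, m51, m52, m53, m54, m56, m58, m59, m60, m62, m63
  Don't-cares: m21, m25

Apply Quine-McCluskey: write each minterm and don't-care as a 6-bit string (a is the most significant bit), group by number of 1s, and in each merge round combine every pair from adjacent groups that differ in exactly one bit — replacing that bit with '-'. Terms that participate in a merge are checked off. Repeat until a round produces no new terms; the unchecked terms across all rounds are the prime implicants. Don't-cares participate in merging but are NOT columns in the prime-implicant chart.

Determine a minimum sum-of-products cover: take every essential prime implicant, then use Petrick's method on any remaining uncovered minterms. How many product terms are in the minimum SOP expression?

[col 0] 000000*, 000010*, 000011*, 000100*, 000101*, 000110*, 001000*, 001001*, 001010*, 001011*, 001100*, 001110*, 001111*, 010000*, 010101*, 011001*, 011010*, 011100*, 011110*, 100000*, 100001*, 100010*, 100100*, 100101*, 100110*, 101000*, 101010*, 101100*, 101101*, 101110*, 101111*, 110000*, 110010*, 110011*, 110100*, 110101*, 110110*, 111000*, 111010*, 111011*, 111100*, 111110*, 111111*
[col 1] -00000*, -00010*, -00100*, -00101*, -00110*, -01000*, -01010*, -01100*, -01110*, -01111*, -10000*, -10101*, -11010*, -11100*, -11110*, 0-0000*, 0-0101*, 0-1001, 0-1010*, 0-1100*, 0-1110*, 00-000*, 00-010*, 00-011*, 00-100*, 00-110*, 000-00*, 000-10*, 0000-0*, 00001-*, 0001-0*, 00010-*, 001-00*, 001-10*, 001-11*, 0010-0*, 0010-1*, 00100-*, 00101-*, 0011-0*, 00111-*, 011-10*, 0111-0*, 1-0000*, 1-0010*, 1-0100*, 1-0101*, 1-0110*, 1-1000*, 1-1010*, 1-1100*, 1-1110*, 1-1111*, 10-000*, 10-010*, 10-100*, 10-101*, 10-110*, 100-00*, 100-01*, 100-10*, 1000-0*, 10000-*, 1001-0*, 10010-*, 101-00*, 101-10*, 1010-0*, 1011-0*, 1011-1*, 10110-*, 10111-*, 11-000*, 11-010*, 11-011*, 11-100*, 11-110*, 110-00*, 110-10*, 1100-0*, 11001-*, 1101-0*, 11010-*, 111-00*, 111-10*, 111-11*, 1110-0*, 11101-*, 1111-0*, 11111-*
[col 2] --0000, --0101, --1010*, --1100*, --1110*, -0-000*, -0-010*, -0-100*, -0-110*, -00-00*, -00-10*, -000-0*, -001-0*, -0010-, -01-00*, -01-10*, -010-0*, -011-0*, -0111-, -11-10*, -111-0*, 0-1-10*, 0-11-0*, 00--00*, 00--10*, 00-0-0*, 00-01-, 00-1-0*, 000--0*, 001--0*, 001-1-, 0010--, 1--000*, 1--010*, 1--100*, 1--110*, 1-0-00*, 1-0-10*, 1-00-0*, 1-01-0*, 1-010-, 1-1-00*, 1-1-10*, 1-10-0*, 1-11-0*, 1-111-, 10--00*, 10--10*, 10-0-0*, 10-1-0*, 10-10-, 100--0*, 100-0-, 101--0*, 1011--, 11--00*, 11--10*, 11-0-0*, 11-01-, 11-1-0*, 110--0*, 111--0*, 111-1-
[col 3] --1-10, --11-0, -0--00*, -0--10*, -0-0-0*, -0-1-0*, -00--0*, -01--0*, 00---0*, 1---00*, 1---10*, 1--0-0*, 1--1-0*, 1-0--0*, 1-1--0*, 10---0*, 11---0*
[col 4] -0---0, 1----0
Prime implicants: --0000, --0101, --1-10, --11-0, -0---0, -0010-, -0111-, 0-1001, 00-01-, 001-1-, 0010--, 1----0, 1-010-, 1-111-, 10-10-, 100-0-, 1011--, 11-01-, 111-1-
PI chart (minterm → PIs covering it):
  0 | --0000,-0---0
  2 | -0---0,00-01-
  3 | 00-01-  (sole → essential)
  4 | -0---0,-0010-
  5 | --0101,-0010-
  6 | -0---0  (sole → essential)
  8 | -0---0,0010--
  9 | 0-1001,0010--
  10 | --1-10,-0---0,00-01-,001-1-,0010--
  11 | 00-01-,001-1-,0010--
  12 | --11-0,-0---0
  14 | --1-10,--11-0,-0---0,-0111-,001-1-
  15 | -0111-,001-1-
  16 | --0000  (sole → essential)
  26 | --1-10  (sole → essential)
  28 | --11-0  (sole → essential)
  30 | --1-10,--11-0
  32 | --0000,-0---0,1----0,100-0-
  33 | 100-0-  (sole → essential)
  34 | -0---0,1----0
  36 | -0---0,-0010-,1----0,1-010-,10-10-,100-0-
  37 | --0101,-0010-,1-010-,10-10-,100-0-
  38 | -0---0,1----0
  40 | -0---0,1----0
  42 | --1-10,-0---0,1----0
  44 | --11-0,-0---0,1----0,10-10-,1011--
  45 | 10-10-,1011--
  46 | --1-10,--11-0,-0---0,-0111-,1----0,1-111-,1011--
  47 | -0111-,1-111-,1011--
  48 | --0000,1----0
  50 | 1----0,11-01-
  51 | 11-01-  (sole → essential)
  52 | 1----0,1-010-
  53 | --0101,1-010-
  54 | 1----0  (sole → essential)
  56 | 1----0  (sole → essential)
  58 | --1-10,1----0,11-01-,111-1-
  59 | 11-01-,111-1-
  60 | --11-0,1----0
  62 | --1-10,--11-0,1----0,1-111-,111-1-
  63 | 1-111-,111-1-
Essential prime implicants: --0000, --1-10, --11-0, -0---0, 00-01-, 1----0, 100-0-, 11-01-
Petrick residual → --0101, -0111-, 0-1001, 1-111-, 10-10-
Minimum SOP uses 13 PIs: c'd'e'f' + c'de'f + cef' + cdf' + b'f' + b'cde + a'cd'e'f + a'b'd'e + af' + acde + ab'de' + ab'c'e' + abd'e

13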